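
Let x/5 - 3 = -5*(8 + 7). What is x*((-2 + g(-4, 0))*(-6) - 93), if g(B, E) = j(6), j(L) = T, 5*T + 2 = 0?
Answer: 28296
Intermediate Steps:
T = -2/5 (T = -2/5 + (1/5)*0 = -2/5 + 0 = -2/5 ≈ -0.40000)
j(L) = -2/5
g(B, E) = -2/5
x = -360 (x = 15 + 5*(-5*(8 + 7)) = 15 + 5*(-5*15) = 15 + 5*(-75) = 15 - 375 = -360)
x*((-2 + g(-4, 0))*(-6) - 93) = -360*((-2 - 2/5)*(-6) - 93) = -360*(-12/5*(-6) - 93) = -360*(72/5 - 93) = -360*(-393/5) = 28296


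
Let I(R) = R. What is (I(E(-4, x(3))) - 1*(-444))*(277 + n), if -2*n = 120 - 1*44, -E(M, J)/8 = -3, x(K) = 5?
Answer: 111852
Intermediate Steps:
E(M, J) = 24 (E(M, J) = -8*(-3) = 24)
n = -38 (n = -(120 - 1*44)/2 = -(120 - 44)/2 = -½*76 = -38)
(I(E(-4, x(3))) - 1*(-444))*(277 + n) = (24 - 1*(-444))*(277 - 38) = (24 + 444)*239 = 468*239 = 111852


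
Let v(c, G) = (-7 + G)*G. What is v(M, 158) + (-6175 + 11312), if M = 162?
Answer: 28995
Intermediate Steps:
v(c, G) = G*(-7 + G)
v(M, 158) + (-6175 + 11312) = 158*(-7 + 158) + (-6175 + 11312) = 158*151 + 5137 = 23858 + 5137 = 28995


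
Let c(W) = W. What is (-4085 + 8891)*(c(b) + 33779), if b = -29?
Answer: 162202500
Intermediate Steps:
(-4085 + 8891)*(c(b) + 33779) = (-4085 + 8891)*(-29 + 33779) = 4806*33750 = 162202500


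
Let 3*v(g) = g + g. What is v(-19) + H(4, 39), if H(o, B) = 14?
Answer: 4/3 ≈ 1.3333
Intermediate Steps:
v(g) = 2*g/3 (v(g) = (g + g)/3 = (2*g)/3 = 2*g/3)
v(-19) + H(4, 39) = (⅔)*(-19) + 14 = -38/3 + 14 = 4/3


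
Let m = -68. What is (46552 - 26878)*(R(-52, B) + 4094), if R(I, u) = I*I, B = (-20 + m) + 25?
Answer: 133743852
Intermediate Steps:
B = -63 (B = (-20 - 68) + 25 = -88 + 25 = -63)
R(I, u) = I²
(46552 - 26878)*(R(-52, B) + 4094) = (46552 - 26878)*((-52)² + 4094) = 19674*(2704 + 4094) = 19674*6798 = 133743852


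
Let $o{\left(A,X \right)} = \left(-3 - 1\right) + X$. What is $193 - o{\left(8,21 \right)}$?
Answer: $176$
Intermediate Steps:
$o{\left(A,X \right)} = -4 + X$
$193 - o{\left(8,21 \right)} = 193 - \left(-4 + 21\right) = 193 - 17 = 176$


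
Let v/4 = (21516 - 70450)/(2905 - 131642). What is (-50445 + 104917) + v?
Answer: 7012757600/128737 ≈ 54474.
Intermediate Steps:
v = 195736/128737 (v = 4*((21516 - 70450)/(2905 - 131642)) = 4*(-48934/(-128737)) = 4*(-48934*(-1/128737)) = 4*(48934/128737) = 195736/128737 ≈ 1.5204)
(-50445 + 104917) + v = (-50445 + 104917) + 195736/128737 = 54472 + 195736/128737 = 7012757600/128737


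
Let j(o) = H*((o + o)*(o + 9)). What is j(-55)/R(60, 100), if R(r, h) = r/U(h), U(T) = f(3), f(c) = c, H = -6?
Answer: -1518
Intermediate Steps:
U(T) = 3
R(r, h) = r/3
j(o) = -12*o*(9 + o) (j(o) = -6*(o + o)*(o + 9) = -6*2*o*(9 + o) = -12*o*(9 + o))
j(-55)/R(60, 100) = (-12*(-55)*(9 - 55))/(((⅓)*60)) = -12*(-55)*(-46)/20 = -30360*1/20 = -1518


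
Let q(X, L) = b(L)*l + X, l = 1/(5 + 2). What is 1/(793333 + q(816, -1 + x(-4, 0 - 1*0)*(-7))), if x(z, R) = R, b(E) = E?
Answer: 7/5559042 ≈ 1.2592e-6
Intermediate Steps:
l = ⅐ (l = 1/7 = ⅐ ≈ 0.14286)
q(X, L) = X + L/7 (q(X, L) = L*(⅐) + X = L/7 + X = X + L/7)
1/(793333 + q(816, -1 + x(-4, 0 - 1*0)*(-7))) = 1/(793333 + (816 + (-1 + (0 - 1*0)*(-7))/7)) = 1/(793333 + (816 + (-1 + (0 + 0)*(-7))/7)) = 1/(793333 + (816 + (-1 + 0*(-7))/7)) = 1/(793333 + (816 + (-1 + 0)/7)) = 1/(793333 + (816 + (⅐)*(-1))) = 1/(793333 + (816 - ⅐)) = 1/(793333 + 5711/7) = 1/(5559042/7) = 7/5559042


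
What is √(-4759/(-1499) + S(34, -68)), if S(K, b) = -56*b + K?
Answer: √8640111583/1499 ≈ 62.009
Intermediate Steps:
S(K, b) = K - 56*b
√(-4759/(-1499) + S(34, -68)) = √(-4759/(-1499) + (34 - 56*(-68))) = √(-4759*(-1/1499) + (34 + 3808)) = √(4759/1499 + 3842) = √(5763917/1499) = √8640111583/1499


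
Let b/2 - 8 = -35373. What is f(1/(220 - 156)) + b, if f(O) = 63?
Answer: -70667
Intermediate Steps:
b = -70730 (b = 16 + 2*(-35373) = 16 - 70746 = -70730)
f(1/(220 - 156)) + b = 63 - 70730 = -70667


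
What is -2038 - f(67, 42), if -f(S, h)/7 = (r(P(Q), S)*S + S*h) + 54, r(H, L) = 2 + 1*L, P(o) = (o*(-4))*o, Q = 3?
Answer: 50399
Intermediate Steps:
P(o) = -4*o² (P(o) = (-4*o)*o = -4*o²)
r(H, L) = 2 + L
f(S, h) = -378 - 7*S*h - 7*S*(2 + S) (f(S, h) = -7*(((2 + S)*S + S*h) + 54) = -7*((S*(2 + S) + S*h) + 54) = -7*((S*h + S*(2 + S)) + 54) = -7*(54 + S*h + S*(2 + S)) = -378 - 7*S*h - 7*S*(2 + S))
-2038 - f(67, 42) = -2038 - (-378 - 7*67*42 - 7*67*(2 + 67)) = -2038 - (-378 - 19698 - 7*67*69) = -2038 - (-378 - 19698 - 32361) = -2038 - 1*(-52437) = -2038 + 52437 = 50399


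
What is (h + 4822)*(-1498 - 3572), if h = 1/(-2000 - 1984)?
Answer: -16233165715/664 ≈ -2.4448e+7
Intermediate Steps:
h = -1/3984 (h = 1/(-3984) = -1/3984 ≈ -0.00025100)
(h + 4822)*(-1498 - 3572) = (-1/3984 + 4822)*(-1498 - 3572) = (19210847/3984)*(-5070) = -16233165715/664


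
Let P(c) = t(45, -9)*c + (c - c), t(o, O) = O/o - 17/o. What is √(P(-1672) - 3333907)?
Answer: I*√749911715/15 ≈ 1825.6*I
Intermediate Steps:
t(o, O) = -17/o + O/o
P(c) = -26*c/45 (P(c) = ((-17 - 9)/45)*c + (c - c) = ((1/45)*(-26))*c + 0 = -26*c/45 + 0 = -26*c/45)
√(P(-1672) - 3333907) = √(-26/45*(-1672) - 3333907) = √(43472/45 - 3333907) = √(-149982343/45) = I*√749911715/15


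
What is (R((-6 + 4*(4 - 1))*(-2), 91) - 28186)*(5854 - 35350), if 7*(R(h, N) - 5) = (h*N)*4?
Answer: 849632280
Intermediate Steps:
R(h, N) = 5 + 4*N*h/7 (R(h, N) = 5 + ((h*N)*4)/7 = 5 + ((N*h)*4)/7 = 5 + (4*N*h)/7 = 5 + 4*N*h/7)
(R((-6 + 4*(4 - 1))*(-2), 91) - 28186)*(5854 - 35350) = ((5 + (4/7)*91*((-6 + 4*(4 - 1))*(-2))) - 28186)*(5854 - 35350) = ((5 + (4/7)*91*((-6 + 4*3)*(-2))) - 28186)*(-29496) = ((5 + (4/7)*91*((-6 + 12)*(-2))) - 28186)*(-29496) = ((5 + (4/7)*91*(6*(-2))) - 28186)*(-29496) = ((5 + (4/7)*91*(-12)) - 28186)*(-29496) = ((5 - 624) - 28186)*(-29496) = (-619 - 28186)*(-29496) = -28805*(-29496) = 849632280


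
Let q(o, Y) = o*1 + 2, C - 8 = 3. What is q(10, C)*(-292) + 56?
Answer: -3448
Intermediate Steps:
C = 11 (C = 8 + 3 = 11)
q(o, Y) = 2 + o (q(o, Y) = o + 2 = 2 + o)
q(10, C)*(-292) + 56 = (2 + 10)*(-292) + 56 = 12*(-292) + 56 = -3504 + 56 = -3448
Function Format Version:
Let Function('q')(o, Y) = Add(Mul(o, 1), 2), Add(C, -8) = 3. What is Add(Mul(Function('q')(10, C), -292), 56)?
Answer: -3448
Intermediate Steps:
C = 11 (C = Add(8, 3) = 11)
Function('q')(o, Y) = Add(2, o) (Function('q')(o, Y) = Add(o, 2) = Add(2, o))
Add(Mul(Function('q')(10, C), -292), 56) = Add(Mul(Add(2, 10), -292), 56) = Add(Mul(12, -292), 56) = Add(-3504, 56) = -3448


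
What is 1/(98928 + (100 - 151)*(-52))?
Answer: 1/101580 ≈ 9.8445e-6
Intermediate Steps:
1/(98928 + (100 - 151)*(-52)) = 1/(98928 - 51*(-52)) = 1/(98928 + 2652) = 1/101580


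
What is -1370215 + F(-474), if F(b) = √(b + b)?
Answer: -1370215 + 2*I*√237 ≈ -1.3702e+6 + 30.79*I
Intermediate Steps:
F(b) = √2*√b (F(b) = √(2*b) = √2*√b)
-1370215 + F(-474) = -1370215 + √2*√(-474) = -1370215 + √2*(I*√474) = -1370215 + 2*I*√237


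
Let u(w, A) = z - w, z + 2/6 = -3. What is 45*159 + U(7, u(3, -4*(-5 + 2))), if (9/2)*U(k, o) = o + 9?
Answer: 193201/27 ≈ 7155.6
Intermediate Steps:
z = -10/3 (z = -⅓ - 3 = -10/3 ≈ -3.3333)
u(w, A) = -10/3 - w
U(k, o) = 2 + 2*o/9 (U(k, o) = 2*(o + 9)/9 = 2*(9 + o)/9 = 2 + 2*o/9)
45*159 + U(7, u(3, -4*(-5 + 2))) = 45*159 + (2 + 2*(-10/3 - 1*3)/9) = 7155 + (2 + 2*(-10/3 - 3)/9) = 7155 + (2 + (2/9)*(-19/3)) = 7155 + (2 - 38/27) = 7155 + 16/27 = 193201/27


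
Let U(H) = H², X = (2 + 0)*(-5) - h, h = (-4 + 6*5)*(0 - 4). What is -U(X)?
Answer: -8836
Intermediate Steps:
h = -104 (h = (-4 + 30)*(-4) = 26*(-4) = -104)
X = 94 (X = (2 + 0)*(-5) - 1*(-104) = 2*(-5) + 104 = -10 + 104 = 94)
-U(X) = -1*94² = -1*8836 = -8836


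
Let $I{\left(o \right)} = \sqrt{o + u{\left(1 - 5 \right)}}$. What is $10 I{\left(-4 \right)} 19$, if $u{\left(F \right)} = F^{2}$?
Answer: $380 \sqrt{3} \approx 658.18$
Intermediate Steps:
$I{\left(o \right)} = \sqrt{16 + o}$ ($I{\left(o \right)} = \sqrt{o + \left(1 - 5\right)^{2}} = \sqrt{o + \left(-4\right)^{2}} = \sqrt{o + 16} = \sqrt{16 + o}$)
$10 I{\left(-4 \right)} 19 = 10 \sqrt{16 - 4} \cdot 19 = 10 \sqrt{12} \cdot 19 = 10 \cdot 2 \sqrt{3} \cdot 19 = 20 \sqrt{3} \cdot 19 = 380 \sqrt{3}$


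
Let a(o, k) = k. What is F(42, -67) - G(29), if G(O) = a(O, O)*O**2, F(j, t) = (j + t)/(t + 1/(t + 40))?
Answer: -8828683/362 ≈ -24389.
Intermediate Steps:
F(j, t) = (j + t)/(t + 1/(40 + t))
G(O) = O**3 (G(O) = O*O**2 = O**3)
F(42, -67) - G(29) = ((-67)**2 + 40*42 + 40*(-67) + 42*(-67))/(1 + (-67)**2 + 40*(-67)) - 1*29**3 = (4489 + 1680 - 2680 - 2814)/(1 + 4489 - 2680) - 1*24389 = 675/1810 - 24389 = (1/1810)*675 - 24389 = 135/362 - 24389 = -8828683/362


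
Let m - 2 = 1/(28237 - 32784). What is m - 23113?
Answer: -105085718/4547 ≈ -23111.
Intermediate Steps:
m = 9093/4547 (m = 2 + 1/(28237 - 32784) = 2 + 1/(-4547) = 2 - 1/4547 = 9093/4547 ≈ 1.9998)
m - 23113 = 9093/4547 - 23113 = -105085718/4547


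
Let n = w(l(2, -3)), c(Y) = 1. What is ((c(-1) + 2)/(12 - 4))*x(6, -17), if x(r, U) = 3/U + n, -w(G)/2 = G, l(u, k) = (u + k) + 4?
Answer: -315/136 ≈ -2.3162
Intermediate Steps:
l(u, k) = 4 + k + u (l(u, k) = (k + u) + 4 = 4 + k + u)
w(G) = -2*G
n = -6 (n = -2*(4 - 3 + 2) = -2*3 = -6)
x(r, U) = -6 + 3/U (x(r, U) = 3/U - 6 = -6 + 3/U)
((c(-1) + 2)/(12 - 4))*x(6, -17) = ((1 + 2)/(12 - 4))*(-6 + 3/(-17)) = (3/8)*(-6 + 3*(-1/17)) = (3*(⅛))*(-6 - 3/17) = (3/8)*(-105/17) = -315/136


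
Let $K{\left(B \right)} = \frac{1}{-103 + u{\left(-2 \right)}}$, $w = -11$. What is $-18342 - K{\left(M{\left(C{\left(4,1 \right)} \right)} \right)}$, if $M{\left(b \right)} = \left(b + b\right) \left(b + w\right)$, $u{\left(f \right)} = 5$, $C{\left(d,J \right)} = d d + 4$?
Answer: $- \frac{1797515}{98} \approx -18342.0$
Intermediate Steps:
$C{\left(d,J \right)} = 4 + d^{2}$ ($C{\left(d,J \right)} = d^{2} + 4 = 4 + d^{2}$)
$M{\left(b \right)} = 2 b \left(-11 + b\right)$ ($M{\left(b \right)} = \left(b + b\right) \left(b - 11\right) = 2 b \left(-11 + b\right)$)
$K{\left(B \right)} = - \frac{1}{98}$ ($K{\left(B \right)} = \frac{1}{-103 + 5} = \frac{1}{-98} = - \frac{1}{98}$)
$-18342 - K{\left(M{\left(C{\left(4,1 \right)} \right)} \right)} = -18342 - - \frac{1}{98} = -18342 + \frac{1}{98} = - \frac{1797515}{98}$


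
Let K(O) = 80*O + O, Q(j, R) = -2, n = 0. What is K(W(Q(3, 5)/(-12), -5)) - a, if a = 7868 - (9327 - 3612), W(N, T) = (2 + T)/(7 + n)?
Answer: -15314/7 ≈ -2187.7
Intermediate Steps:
W(N, T) = 2/7 + T/7 (W(N, T) = (2 + T)/(7 + 0) = (2 + T)/7 = (2 + T)*(⅐) = 2/7 + T/7)
K(O) = 81*O
a = 2153 (a = 7868 - 1*5715 = 7868 - 5715 = 2153)
K(W(Q(3, 5)/(-12), -5)) - a = 81*(2/7 + (⅐)*(-5)) - 1*2153 = 81*(2/7 - 5/7) - 2153 = 81*(-3/7) - 2153 = -243/7 - 2153 = -15314/7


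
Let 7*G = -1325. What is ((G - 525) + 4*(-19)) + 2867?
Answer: 14537/7 ≈ 2076.7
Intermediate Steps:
G = -1325/7 (G = (1/7)*(-1325) = -1325/7 ≈ -189.29)
((G - 525) + 4*(-19)) + 2867 = ((-1325/7 - 525) + 4*(-19)) + 2867 = (-5000/7 - 76) + 2867 = -5532/7 + 2867 = 14537/7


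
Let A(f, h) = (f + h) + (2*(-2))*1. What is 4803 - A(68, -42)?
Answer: 4781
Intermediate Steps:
A(f, h) = -4 + f + h (A(f, h) = (f + h) - 4*1 = (f + h) - 4 = -4 + f + h)
4803 - A(68, -42) = 4803 - (-4 + 68 - 42) = 4803 - 1*22 = 4803 - 22 = 4781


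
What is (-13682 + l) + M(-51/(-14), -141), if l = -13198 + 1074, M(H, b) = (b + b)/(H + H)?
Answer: -439360/17 ≈ -25845.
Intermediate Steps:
M(H, b) = b/H (M(H, b) = (2*b)/((2*H)) = (2*b)*(1/(2*H)) = b/H)
l = -12124
(-13682 + l) + M(-51/(-14), -141) = (-13682 - 12124) - 141/((-51/(-14))) = -25806 - 141/((-51*(-1/14))) = -25806 - 141/51/14 = -25806 - 141*14/51 = -25806 - 658/17 = -439360/17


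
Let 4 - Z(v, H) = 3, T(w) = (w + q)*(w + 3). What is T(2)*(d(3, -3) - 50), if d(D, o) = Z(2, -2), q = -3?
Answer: 245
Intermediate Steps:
T(w) = (-3 + w)*(3 + w) (T(w) = (w - 3)*(w + 3) = (-3 + w)*(3 + w))
Z(v, H) = 1 (Z(v, H) = 4 - 1*3 = 4 - 3 = 1)
d(D, o) = 1
T(2)*(d(3, -3) - 50) = (-9 + 2**2)*(1 - 50) = (-9 + 4)*(-49) = -5*(-49) = 245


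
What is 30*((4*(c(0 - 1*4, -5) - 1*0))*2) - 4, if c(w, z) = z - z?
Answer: -4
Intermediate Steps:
c(w, z) = 0
30*((4*(c(0 - 1*4, -5) - 1*0))*2) - 4 = 30*((4*(0 - 1*0))*2) - 4 = 30*((4*(0 + 0))*2) - 4 = 30*((4*0)*2) - 4 = 30*(0*2) - 4 = 30*0 - 4 = 0 - 4 = -4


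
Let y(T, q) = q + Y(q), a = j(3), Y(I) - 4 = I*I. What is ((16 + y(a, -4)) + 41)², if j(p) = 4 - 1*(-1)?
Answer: 5329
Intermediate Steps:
j(p) = 5 (j(p) = 4 + 1 = 5)
Y(I) = 4 + I² (Y(I) = 4 + I*I = 4 + I²)
a = 5
y(T, q) = 4 + q + q² (y(T, q) = q + (4 + q²) = 4 + q + q²)
((16 + y(a, -4)) + 41)² = ((16 + (4 - 4 + (-4)²)) + 41)² = ((16 + (4 - 4 + 16)) + 41)² = ((16 + 16) + 41)² = (32 + 41)² = 73² = 5329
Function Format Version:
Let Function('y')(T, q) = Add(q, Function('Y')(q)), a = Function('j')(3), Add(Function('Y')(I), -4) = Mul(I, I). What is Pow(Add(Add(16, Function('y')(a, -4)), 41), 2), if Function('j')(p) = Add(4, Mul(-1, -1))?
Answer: 5329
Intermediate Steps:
Function('j')(p) = 5 (Function('j')(p) = Add(4, 1) = 5)
Function('Y')(I) = Add(4, Pow(I, 2)) (Function('Y')(I) = Add(4, Mul(I, I)) = Add(4, Pow(I, 2)))
a = 5
Function('y')(T, q) = Add(4, q, Pow(q, 2)) (Function('y')(T, q) = Add(q, Add(4, Pow(q, 2))) = Add(4, q, Pow(q, 2)))
Pow(Add(Add(16, Function('y')(a, -4)), 41), 2) = Pow(Add(Add(16, Add(4, -4, Pow(-4, 2))), 41), 2) = Pow(Add(Add(16, Add(4, -4, 16)), 41), 2) = Pow(Add(Add(16, 16), 41), 2) = Pow(Add(32, 41), 2) = Pow(73, 2) = 5329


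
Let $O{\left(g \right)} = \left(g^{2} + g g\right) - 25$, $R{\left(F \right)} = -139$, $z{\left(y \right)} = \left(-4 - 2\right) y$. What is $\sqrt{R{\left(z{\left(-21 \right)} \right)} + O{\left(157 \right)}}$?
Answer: $\sqrt{49134} \approx 221.66$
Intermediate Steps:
$z{\left(y \right)} = - 6 y$
$O{\left(g \right)} = -25 + 2 g^{2}$ ($O{\left(g \right)} = \left(g^{2} + g^{2}\right) - 25 = 2 g^{2} - 25 = -25 + 2 g^{2}$)
$\sqrt{R{\left(z{\left(-21 \right)} \right)} + O{\left(157 \right)}} = \sqrt{-139 - \left(25 - 2 \cdot 157^{2}\right)} = \sqrt{-139 + \left(-25 + 2 \cdot 24649\right)} = \sqrt{-139 + \left(-25 + 49298\right)} = \sqrt{-139 + 49273} = \sqrt{49134}$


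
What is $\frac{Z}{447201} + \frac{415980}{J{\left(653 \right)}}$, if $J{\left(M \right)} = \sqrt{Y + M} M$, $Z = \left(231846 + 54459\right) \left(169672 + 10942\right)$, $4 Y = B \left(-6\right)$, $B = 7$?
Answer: $\frac{17236897090}{149067} + \frac{83196 \sqrt{2570}}{167821} \approx 1.1566 \cdot 10^{5}$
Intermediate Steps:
$Y = - \frac{21}{2}$ ($Y = \frac{7 \left(-6\right)}{4} = \frac{1}{4} \left(-42\right) = - \frac{21}{2} \approx -10.5$)
$Z = 51710691270$ ($Z = 286305 \cdot 180614 = 51710691270$)
$J{\left(M \right)} = M \sqrt{- \frac{21}{2} + M}$ ($J{\left(M \right)} = \sqrt{- \frac{21}{2} + M} M = M \sqrt{- \frac{21}{2} + M}$)
$\frac{Z}{447201} + \frac{415980}{J{\left(653 \right)}} = \frac{51710691270}{447201} + \frac{415980}{\frac{1}{2} \cdot 653 \sqrt{-42 + 4 \cdot 653}} = 51710691270 \cdot \frac{1}{447201} + \frac{415980}{\frac{1}{2} \cdot 653 \sqrt{-42 + 2612}} = \frac{17236897090}{149067} + \frac{415980}{\frac{1}{2} \cdot 653 \sqrt{2570}} = \frac{17236897090}{149067} + \frac{415980}{\frac{653}{2} \sqrt{2570}} = \frac{17236897090}{149067} + 415980 \frac{\sqrt{2570}}{839105} = \frac{17236897090}{149067} + \frac{83196 \sqrt{2570}}{167821}$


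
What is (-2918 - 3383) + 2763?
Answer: -3538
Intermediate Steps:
(-2918 - 3383) + 2763 = -6301 + 2763 = -3538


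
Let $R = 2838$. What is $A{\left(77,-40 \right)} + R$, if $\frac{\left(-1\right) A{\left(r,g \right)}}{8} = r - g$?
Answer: $1902$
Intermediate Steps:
$A{\left(r,g \right)} = - 8 r + 8 g$ ($A{\left(r,g \right)} = - 8 \left(r - g\right) = - 8 r + 8 g$)
$A{\left(77,-40 \right)} + R = \left(\left(-8\right) 77 + 8 \left(-40\right)\right) + 2838 = \left(-616 - 320\right) + 2838 = -936 + 2838 = 1902$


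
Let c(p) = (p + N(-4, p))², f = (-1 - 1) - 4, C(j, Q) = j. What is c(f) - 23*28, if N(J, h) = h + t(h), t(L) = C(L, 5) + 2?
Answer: -388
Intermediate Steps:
t(L) = 2 + L (t(L) = L + 2 = 2 + L)
f = -6 (f = -2 - 4 = -6)
N(J, h) = 2 + 2*h (N(J, h) = h + (2 + h) = 2 + 2*h)
c(p) = (2 + 3*p)² (c(p) = (p + (2 + 2*p))² = (2 + 3*p)²)
c(f) - 23*28 = (2 + 3*(-6))² - 23*28 = (2 - 18)² - 644 = (-16)² - 644 = 256 - 644 = -388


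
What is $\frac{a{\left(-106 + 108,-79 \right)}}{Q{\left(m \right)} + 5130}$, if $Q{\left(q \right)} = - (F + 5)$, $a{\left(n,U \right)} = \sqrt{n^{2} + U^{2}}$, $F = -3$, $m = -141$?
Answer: $\frac{\sqrt{6245}}{5128} \approx 0.015411$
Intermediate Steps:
$a{\left(n,U \right)} = \sqrt{U^{2} + n^{2}}$
$Q{\left(q \right)} = -2$ ($Q{\left(q \right)} = - (-3 + 5) = \left(-1\right) 2 = -2$)
$\frac{a{\left(-106 + 108,-79 \right)}}{Q{\left(m \right)} + 5130} = \frac{\sqrt{\left(-79\right)^{2} + \left(-106 + 108\right)^{2}}}{-2 + 5130} = \frac{\sqrt{6241 + 2^{2}}}{5128} = \sqrt{6241 + 4} \cdot \frac{1}{5128} = \sqrt{6245} \cdot \frac{1}{5128} = \frac{\sqrt{6245}}{5128}$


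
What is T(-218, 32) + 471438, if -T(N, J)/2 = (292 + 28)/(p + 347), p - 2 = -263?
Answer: 20271514/43 ≈ 4.7143e+5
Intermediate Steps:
p = -261 (p = 2 - 263 = -261)
T(N, J) = -320/43 (T(N, J) = -2*(292 + 28)/(-261 + 347) = -640/86 = -2*160/43 = -320/43)
T(-218, 32) + 471438 = -320/43 + 471438 = 20271514/43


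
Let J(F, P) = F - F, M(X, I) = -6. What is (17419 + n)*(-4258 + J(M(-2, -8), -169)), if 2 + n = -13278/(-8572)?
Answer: -158942413229/2143 ≈ -7.4168e+7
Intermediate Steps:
n = -1933/4286 (n = -2 - 13278/(-8572) = -2 - 13278*(-1/8572) = -2 + 6639/4286 = -1933/4286 ≈ -0.45100)
J(F, P) = 0
(17419 + n)*(-4258 + J(M(-2, -8), -169)) = (17419 - 1933/4286)*(-4258 + 0) = (74655901/4286)*(-4258) = -158942413229/2143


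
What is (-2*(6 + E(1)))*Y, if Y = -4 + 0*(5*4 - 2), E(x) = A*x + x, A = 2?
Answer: 72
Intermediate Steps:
E(x) = 3*x (E(x) = 2*x + x = 3*x)
Y = -4 (Y = -4 + 0*(20 - 2) = -4 + 0*18 = -4 + 0 = -4)
(-2*(6 + E(1)))*Y = -2*(6 + 3*1)*(-4) = -2*(6 + 3)*(-4) = -2*9*(-4) = -18*(-4) = 72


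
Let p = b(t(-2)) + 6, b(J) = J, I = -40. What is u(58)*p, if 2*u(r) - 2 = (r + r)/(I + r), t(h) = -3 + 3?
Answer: 76/3 ≈ 25.333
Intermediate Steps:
t(h) = 0
u(r) = 1 + r/(-40 + r) (u(r) = 1 + ((r + r)/(-40 + r))/2 = 1 + ((2*r)/(-40 + r))/2 = 1 + (2*r/(-40 + r))/2 = 1 + r/(-40 + r))
p = 6 (p = 0 + 6 = 6)
u(58)*p = (2*(-20 + 58)/(-40 + 58))*6 = (2*38/18)*6 = (2*(1/18)*38)*6 = (38/9)*6 = 76/3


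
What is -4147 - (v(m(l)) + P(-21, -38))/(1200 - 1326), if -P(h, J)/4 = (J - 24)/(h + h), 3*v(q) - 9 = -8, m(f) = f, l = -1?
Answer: -1219231/294 ≈ -4147.0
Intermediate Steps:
v(q) = ⅓ (v(q) = 3 + (⅓)*(-8) = 3 - 8/3 = ⅓)
P(h, J) = -2*(-24 + J)/h (P(h, J) = -4*(J - 24)/(h + h) = -4*(-24 + J)/(2*h) = -4*(-24 + J)*1/(2*h) = -2*(-24 + J)/h)
-4147 - (v(m(l)) + P(-21, -38))/(1200 - 1326) = -4147 - (⅓ + 2*(24 - 1*(-38))/(-21))/(1200 - 1326) = -4147 - (⅓ + 2*(-1/21)*(24 + 38))/(-126) = -4147 - (⅓ + 2*(-1/21)*62)*(-1)/126 = -4147 - (⅓ - 124/21)*(-1)/126 = -4147 - (-39)*(-1)/(7*126) = -4147 - 1*13/294 = -4147 - 13/294 = -1219231/294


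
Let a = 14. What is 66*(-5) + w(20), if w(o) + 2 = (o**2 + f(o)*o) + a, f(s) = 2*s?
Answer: 882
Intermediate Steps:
w(o) = 12 + 3*o**2 (w(o) = -2 + ((o**2 + (2*o)*o) + 14) = -2 + ((o**2 + 2*o**2) + 14) = -2 + (3*o**2 + 14) = -2 + (14 + 3*o**2) = 12 + 3*o**2)
66*(-5) + w(20) = 66*(-5) + (12 + 3*20**2) = -330 + (12 + 3*400) = -330 + (12 + 1200) = -330 + 1212 = 882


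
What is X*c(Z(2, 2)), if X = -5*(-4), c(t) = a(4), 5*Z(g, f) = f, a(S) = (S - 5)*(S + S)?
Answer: -160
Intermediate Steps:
a(S) = 2*S*(-5 + S) (a(S) = (-5 + S)*(2*S) = 2*S*(-5 + S))
Z(g, f) = f/5
c(t) = -8 (c(t) = 2*4*(-5 + 4) = 2*4*(-1) = -8)
X = 20
X*c(Z(2, 2)) = 20*(-8) = -160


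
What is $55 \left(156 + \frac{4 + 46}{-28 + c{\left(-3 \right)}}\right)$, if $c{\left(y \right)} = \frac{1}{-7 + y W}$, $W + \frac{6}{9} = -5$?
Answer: $\frac{2366320}{279} \approx 8481.4$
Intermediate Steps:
$W = - \frac{17}{3}$ ($W = - \frac{2}{3} - 5 = - \frac{17}{3} \approx -5.6667$)
$c{\left(y \right)} = \frac{1}{-7 - \frac{17 y}{3}}$ ($c{\left(y \right)} = \frac{1}{-7 + y \left(- \frac{17}{3}\right)} = \frac{1}{-7 - \frac{17 y}{3}}$)
$55 \left(156 + \frac{4 + 46}{-28 + c{\left(-3 \right)}}\right) = 55 \left(156 + \frac{4 + 46}{-28 - \frac{3}{21 + 17 \left(-3\right)}}\right) = 55 \left(156 + \frac{50}{-28 - \frac{3}{21 - 51}}\right) = 55 \left(156 + \frac{50}{-28 - \frac{3}{-30}}\right) = 55 \left(156 + \frac{50}{-28 - - \frac{1}{10}}\right) = 55 \left(156 + \frac{50}{-28 + \frac{1}{10}}\right) = 55 \left(156 + \frac{50}{- \frac{279}{10}}\right) = 55 \left(156 + 50 \left(- \frac{10}{279}\right)\right) = 55 \left(156 - \frac{500}{279}\right) = 55 \cdot \frac{43024}{279} = \frac{2366320}{279}$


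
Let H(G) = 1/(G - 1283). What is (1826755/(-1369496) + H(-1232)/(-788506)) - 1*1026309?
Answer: -1393645978808330309857/1357918684817320 ≈ -1.0263e+6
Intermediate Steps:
H(G) = 1/(-1283 + G)
(1826755/(-1369496) + H(-1232)/(-788506)) - 1*1026309 = (1826755/(-1369496) + 1/(-1283 - 1232*(-788506))) - 1*1026309 = (1826755*(-1/1369496) - 1/788506/(-2515)) - 1026309 = (-1826755/1369496 - 1/2515*(-1/788506)) - 1026309 = (-1826755/1369496 + 1/1983092590) - 1026309 = -1811312151437977/1357918684817320 - 1026309 = -1393645978808330309857/1357918684817320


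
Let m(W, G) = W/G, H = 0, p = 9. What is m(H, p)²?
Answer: 0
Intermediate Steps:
m(H, p)² = (0/9)² = (0*(⅑))² = 0² = 0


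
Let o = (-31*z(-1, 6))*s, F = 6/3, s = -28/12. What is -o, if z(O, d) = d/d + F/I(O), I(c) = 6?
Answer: -868/9 ≈ -96.444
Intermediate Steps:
s = -7/3 (s = -28*1/12 = -7/3 ≈ -2.3333)
F = 2 (F = 6*(⅓) = 2)
z(O, d) = 4/3 (z(O, d) = d/d + 2/6 = 1 + 2*(⅙) = 1 + ⅓ = 4/3)
o = 868/9 (o = -31*4/3*(-7/3) = -124/3*(-7/3) = 868/9 ≈ 96.444)
-o = -1*868/9 = -868/9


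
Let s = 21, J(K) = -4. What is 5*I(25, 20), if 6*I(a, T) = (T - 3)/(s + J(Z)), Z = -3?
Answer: ⅚ ≈ 0.83333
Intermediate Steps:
I(a, T) = -1/34 + T/102 (I(a, T) = ((T - 3)/(21 - 4))/6 = ((-3 + T)/17)/6 = ((-3 + T)*(1/17))/6 = (-3/17 + T/17)/6 = -1/34 + T/102)
5*I(25, 20) = 5*(-1/34 + (1/102)*20) = 5*(-1/34 + 10/51) = 5*(⅙) = ⅚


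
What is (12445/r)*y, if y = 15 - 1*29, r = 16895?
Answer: -34846/3379 ≈ -10.313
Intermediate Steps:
y = -14 (y = 15 - 29 = -14)
(12445/r)*y = (12445/16895)*(-14) = (12445*(1/16895))*(-14) = (2489/3379)*(-14) = -34846/3379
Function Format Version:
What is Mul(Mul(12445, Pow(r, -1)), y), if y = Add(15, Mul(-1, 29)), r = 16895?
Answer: Rational(-34846, 3379) ≈ -10.313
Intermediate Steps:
y = -14 (y = Add(15, -29) = -14)
Mul(Mul(12445, Pow(r, -1)), y) = Mul(Mul(12445, Pow(16895, -1)), -14) = Mul(Mul(12445, Rational(1, 16895)), -14) = Mul(Rational(2489, 3379), -14) = Rational(-34846, 3379)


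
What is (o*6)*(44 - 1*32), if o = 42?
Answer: 3024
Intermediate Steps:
(o*6)*(44 - 1*32) = (42*6)*(44 - 1*32) = 252*(44 - 32) = 252*12 = 3024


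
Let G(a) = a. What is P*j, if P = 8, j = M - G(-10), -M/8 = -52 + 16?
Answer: 2384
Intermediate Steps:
M = 288 (M = -8*(-52 + 16) = -8*(-36) = 288)
j = 298 (j = 288 - 1*(-10) = 288 + 10 = 298)
P*j = 8*298 = 2384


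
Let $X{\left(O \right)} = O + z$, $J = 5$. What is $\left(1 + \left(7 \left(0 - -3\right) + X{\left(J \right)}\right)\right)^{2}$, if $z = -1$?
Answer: $676$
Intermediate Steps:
$X{\left(O \right)} = -1 + O$ ($X{\left(O \right)} = O - 1 = -1 + O$)
$\left(1 + \left(7 \left(0 - -3\right) + X{\left(J \right)}\right)\right)^{2} = \left(1 + \left(7 \left(0 - -3\right) + \left(-1 + 5\right)\right)\right)^{2} = \left(1 + \left(7 \left(0 + 3\right) + 4\right)\right)^{2} = \left(1 + \left(7 \cdot 3 + 4\right)\right)^{2} = \left(1 + \left(21 + 4\right)\right)^{2} = \left(1 + 25\right)^{2} = 26^{2} = 676$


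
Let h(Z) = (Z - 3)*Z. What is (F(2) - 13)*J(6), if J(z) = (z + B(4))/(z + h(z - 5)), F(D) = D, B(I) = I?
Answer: -55/2 ≈ -27.500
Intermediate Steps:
h(Z) = Z*(-3 + Z) (h(Z) = (-3 + Z)*Z = Z*(-3 + Z))
J(z) = (4 + z)/(z + (-8 + z)*(-5 + z)) (J(z) = (z + 4)/(z + (z - 5)*(-3 + (z - 5))) = (4 + z)/(z + (-5 + z)*(-3 + (-5 + z))) = (4 + z)/(z + (-5 + z)*(-8 + z)) = (4 + z)/(z + (-8 + z)*(-5 + z)))
(F(2) - 13)*J(6) = (2 - 13)*((4 + 6)/(6 + (-8 + 6)*(-5 + 6))) = -11*10/(6 - 2*1) = -11*10/(6 - 2) = -11*10/4 = -11*5/2 = -55/2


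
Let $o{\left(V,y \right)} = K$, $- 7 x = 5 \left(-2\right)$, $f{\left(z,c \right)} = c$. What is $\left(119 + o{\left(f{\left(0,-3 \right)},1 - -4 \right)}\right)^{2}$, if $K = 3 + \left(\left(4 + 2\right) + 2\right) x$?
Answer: $\frac{872356}{49} \approx 17803.0$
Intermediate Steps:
$x = \frac{10}{7}$ ($x = - \frac{5 \left(-2\right)}{7} = \left(- \frac{1}{7}\right) \left(-10\right) = \frac{10}{7} \approx 1.4286$)
$K = \frac{101}{7}$ ($K = 3 + \left(\left(4 + 2\right) + 2\right) \frac{10}{7} = 3 + \left(6 + 2\right) \frac{10}{7} = 3 + 8 \cdot \frac{10}{7} = 3 + \frac{80}{7} = \frac{101}{7} \approx 14.429$)
$o{\left(V,y \right)} = \frac{101}{7}$
$\left(119 + o{\left(f{\left(0,-3 \right)},1 - -4 \right)}\right)^{2} = \left(119 + \frac{101}{7}\right)^{2} = \left(\frac{934}{7}\right)^{2} = \frac{872356}{49}$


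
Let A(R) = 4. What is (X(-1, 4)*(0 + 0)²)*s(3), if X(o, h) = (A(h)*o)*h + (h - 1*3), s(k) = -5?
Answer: 0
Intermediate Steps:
X(o, h) = -3 + h + 4*h*o (X(o, h) = (4*o)*h + (h - 1*3) = 4*h*o + (h - 3) = 4*h*o + (-3 + h) = -3 + h + 4*h*o)
(X(-1, 4)*(0 + 0)²)*s(3) = ((-3 + 4 + 4*4*(-1))*(0 + 0)²)*(-5) = ((-3 + 4 - 16)*0²)*(-5) = -15*0*(-5) = 0*(-5) = 0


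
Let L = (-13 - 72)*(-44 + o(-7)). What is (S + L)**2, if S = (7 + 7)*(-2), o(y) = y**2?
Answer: 205209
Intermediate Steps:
S = -28 (S = 14*(-2) = -28)
L = -425 (L = (-13 - 72)*(-44 + (-7)**2) = -85*(-44 + 49) = -85*5 = -425)
(S + L)**2 = (-28 - 425)**2 = (-453)**2 = 205209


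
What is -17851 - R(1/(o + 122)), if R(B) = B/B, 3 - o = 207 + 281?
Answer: -17852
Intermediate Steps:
o = -485 (o = 3 - (207 + 281) = 3 - 1*488 = 3 - 488 = -485)
R(B) = 1
-17851 - R(1/(o + 122)) = -17851 - 1*1 = -17851 - 1 = -17852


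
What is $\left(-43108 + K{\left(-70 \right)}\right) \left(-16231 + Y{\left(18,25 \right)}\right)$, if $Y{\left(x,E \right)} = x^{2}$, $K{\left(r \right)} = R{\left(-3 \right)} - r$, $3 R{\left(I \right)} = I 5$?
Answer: $684685001$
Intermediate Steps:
$R{\left(I \right)} = \frac{5 I}{3}$ ($R{\left(I \right)} = \frac{I 5}{3} = \frac{5 I}{3}$)
$K{\left(r \right)} = -5 - r$ ($K{\left(r \right)} = \frac{5}{3} \left(-3\right) - r = -5 - r$)
$\left(-43108 + K{\left(-70 \right)}\right) \left(-16231 + Y{\left(18,25 \right)}\right) = \left(-43108 - -65\right) \left(-16231 + 18^{2}\right) = \left(-43108 + \left(-5 + 70\right)\right) \left(-16231 + 324\right) = \left(-43108 + 65\right) \left(-15907\right) = \left(-43043\right) \left(-15907\right) = 684685001$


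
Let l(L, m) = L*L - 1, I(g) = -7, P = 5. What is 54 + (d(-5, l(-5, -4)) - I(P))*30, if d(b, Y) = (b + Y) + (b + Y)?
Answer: 1404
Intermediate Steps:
l(L, m) = -1 + L² (l(L, m) = L² - 1 = -1 + L²)
d(b, Y) = 2*Y + 2*b (d(b, Y) = (Y + b) + (Y + b) = 2*Y + 2*b)
54 + (d(-5, l(-5, -4)) - I(P))*30 = 54 + ((2*(-1 + (-5)²) + 2*(-5)) - 1*(-7))*30 = 54 + ((2*(-1 + 25) - 10) + 7)*30 = 54 + ((2*24 - 10) + 7)*30 = 54 + ((48 - 10) + 7)*30 = 54 + (38 + 7)*30 = 54 + 45*30 = 54 + 1350 = 1404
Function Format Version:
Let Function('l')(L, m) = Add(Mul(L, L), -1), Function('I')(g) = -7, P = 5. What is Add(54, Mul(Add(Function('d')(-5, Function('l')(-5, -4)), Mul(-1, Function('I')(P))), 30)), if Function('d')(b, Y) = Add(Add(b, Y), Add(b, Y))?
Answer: 1404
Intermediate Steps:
Function('l')(L, m) = Add(-1, Pow(L, 2)) (Function('l')(L, m) = Add(Pow(L, 2), -1) = Add(-1, Pow(L, 2)))
Function('d')(b, Y) = Add(Mul(2, Y), Mul(2, b)) (Function('d')(b, Y) = Add(Add(Y, b), Add(Y, b)) = Add(Mul(2, Y), Mul(2, b)))
Add(54, Mul(Add(Function('d')(-5, Function('l')(-5, -4)), Mul(-1, Function('I')(P))), 30)) = Add(54, Mul(Add(Add(Mul(2, Add(-1, Pow(-5, 2))), Mul(2, -5)), Mul(-1, -7)), 30)) = Add(54, Mul(Add(Add(Mul(2, Add(-1, 25)), -10), 7), 30)) = Add(54, Mul(Add(Add(Mul(2, 24), -10), 7), 30)) = Add(54, Mul(Add(Add(48, -10), 7), 30)) = Add(54, Mul(Add(38, 7), 30)) = Add(54, Mul(45, 30)) = Add(54, 1350) = 1404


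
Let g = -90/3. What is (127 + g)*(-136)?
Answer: -13192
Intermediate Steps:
g = -30 (g = -90/3 = -6*5 = -30)
(127 + g)*(-136) = (127 - 30)*(-136) = 97*(-136) = -13192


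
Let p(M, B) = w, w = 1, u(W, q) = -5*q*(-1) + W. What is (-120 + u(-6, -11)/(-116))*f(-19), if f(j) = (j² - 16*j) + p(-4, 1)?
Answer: -4615047/58 ≈ -79570.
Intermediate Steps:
u(W, q) = W + 5*q (u(W, q) = 5*q + W = W + 5*q)
p(M, B) = 1
f(j) = 1 + j² - 16*j (f(j) = (j² - 16*j) + 1 = 1 + j² - 16*j)
(-120 + u(-6, -11)/(-116))*f(-19) = (-120 + (-6 + 5*(-11))/(-116))*(1 + (-19)² - 16*(-19)) = (-120 + (-6 - 55)*(-1/116))*(1 + 361 + 304) = (-120 - 61*(-1/116))*666 = (-120 + 61/116)*666 = -13859/116*666 = -4615047/58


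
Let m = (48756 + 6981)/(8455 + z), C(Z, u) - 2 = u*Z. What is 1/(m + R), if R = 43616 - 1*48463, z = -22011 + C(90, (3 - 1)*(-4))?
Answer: -1586/7693535 ≈ -0.00020615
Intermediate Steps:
C(Z, u) = 2 + Z*u (C(Z, u) = 2 + u*Z = 2 + Z*u)
z = -22729 (z = -22011 + (2 + 90*((3 - 1)*(-4))) = -22011 + (2 + 90*(2*(-4))) = -22011 + (2 + 90*(-8)) = -22011 + (2 - 720) = -22011 - 718 = -22729)
R = -4847 (R = 43616 - 48463 = -4847)
m = -6193/1586 (m = (48756 + 6981)/(8455 - 22729) = 55737/(-14274) = 55737*(-1/14274) = -6193/1586 ≈ -3.9048)
1/(m + R) = 1/(-6193/1586 - 4847) = 1/(-7693535/1586) = -1586/7693535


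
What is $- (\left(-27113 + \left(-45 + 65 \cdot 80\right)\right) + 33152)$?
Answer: $-11194$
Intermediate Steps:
$- (\left(-27113 + \left(-45 + 65 \cdot 80\right)\right) + 33152) = - (\left(-27113 + \left(-45 + 5200\right)\right) + 33152) = - (\left(-27113 + 5155\right) + 33152) = - (-21958 + 33152) = \left(-1\right) 11194 = -11194$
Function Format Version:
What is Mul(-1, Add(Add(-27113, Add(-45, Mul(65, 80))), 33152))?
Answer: -11194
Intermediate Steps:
Mul(-1, Add(Add(-27113, Add(-45, Mul(65, 80))), 33152)) = Mul(-1, Add(Add(-27113, Add(-45, 5200)), 33152)) = Mul(-1, Add(Add(-27113, 5155), 33152)) = Mul(-1, Add(-21958, 33152)) = Mul(-1, 11194) = -11194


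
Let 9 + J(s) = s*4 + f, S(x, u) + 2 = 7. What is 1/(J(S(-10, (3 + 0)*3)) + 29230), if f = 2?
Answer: 1/29243 ≈ 3.4196e-5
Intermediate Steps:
S(x, u) = 5 (S(x, u) = -2 + 7 = 5)
J(s) = -7 + 4*s (J(s) = -9 + (s*4 + 2) = -9 + (4*s + 2) = -9 + (2 + 4*s) = -7 + 4*s)
1/(J(S(-10, (3 + 0)*3)) + 29230) = 1/((-7 + 4*5) + 29230) = 1/((-7 + 20) + 29230) = 1/(13 + 29230) = 1/29243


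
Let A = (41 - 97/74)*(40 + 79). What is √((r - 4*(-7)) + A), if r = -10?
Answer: √25961790/74 ≈ 68.855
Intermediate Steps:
A = 349503/74 (A = (41 - 97*1/74)*119 = (41 - 97/74)*119 = (2937/74)*119 = 349503/74 ≈ 4723.0)
√((r - 4*(-7)) + A) = √((-10 - 4*(-7)) + 349503/74) = √((-10 + 28) + 349503/74) = √(18 + 349503/74) = √(350835/74) = √25961790/74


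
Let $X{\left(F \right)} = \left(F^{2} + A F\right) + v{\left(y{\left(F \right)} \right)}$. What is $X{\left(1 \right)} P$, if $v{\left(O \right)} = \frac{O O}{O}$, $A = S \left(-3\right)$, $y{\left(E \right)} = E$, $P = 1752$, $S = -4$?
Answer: $24528$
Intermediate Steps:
$A = 12$ ($A = \left(-4\right) \left(-3\right) = 12$)
$v{\left(O \right)} = O$ ($v{\left(O \right)} = \frac{O^{2}}{O} = O$)
$X{\left(F \right)} = F^{2} + 13 F$ ($X{\left(F \right)} = \left(F^{2} + 12 F\right) + F = F^{2} + 13 F$)
$X{\left(1 \right)} P = 1 \left(13 + 1\right) 1752 = 1 \cdot 14 \cdot 1752 = 14 \cdot 1752 = 24528$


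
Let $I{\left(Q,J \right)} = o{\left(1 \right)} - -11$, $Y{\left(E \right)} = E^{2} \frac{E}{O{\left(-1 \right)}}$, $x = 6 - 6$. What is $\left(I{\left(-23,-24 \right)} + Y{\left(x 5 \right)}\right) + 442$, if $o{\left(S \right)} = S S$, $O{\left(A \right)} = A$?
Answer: $454$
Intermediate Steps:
$x = 0$ ($x = 6 - 6 = 0$)
$o{\left(S \right)} = S^{2}$
$Y{\left(E \right)} = - E^{3}$ ($Y{\left(E \right)} = E^{2} \frac{E}{-1} = E^{2} E \left(-1\right) = E^{2} \left(- E\right) = - E^{3}$)
$I{\left(Q,J \right)} = 12$ ($I{\left(Q,J \right)} = 1^{2} - -11 = 1 + 11 = 12$)
$\left(I{\left(-23,-24 \right)} + Y{\left(x 5 \right)}\right) + 442 = \left(12 - \left(0 \cdot 5\right)^{3}\right) + 442 = \left(12 - 0^{3}\right) + 442 = \left(12 - 0\right) + 442 = \left(12 + 0\right) + 442 = 12 + 442 = 454$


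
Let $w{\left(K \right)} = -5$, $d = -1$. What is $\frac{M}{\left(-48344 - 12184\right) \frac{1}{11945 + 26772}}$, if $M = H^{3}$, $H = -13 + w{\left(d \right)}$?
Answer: $\frac{9408231}{2522} \approx 3730.5$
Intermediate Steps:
$H = -18$ ($H = -13 - 5 = -18$)
$M = -5832$ ($M = \left(-18\right)^{3} = -5832$)
$\frac{M}{\left(-48344 - 12184\right) \frac{1}{11945 + 26772}} = - \frac{5832}{\left(-48344 - 12184\right) \frac{1}{11945 + 26772}} = - \frac{5832}{\left(-60528\right) \frac{1}{38717}} = - \frac{5832}{- \frac{60528}{38717}} = \left(-5832\right) \left(- \frac{38717}{60528}\right) = \frac{9408231}{2522}$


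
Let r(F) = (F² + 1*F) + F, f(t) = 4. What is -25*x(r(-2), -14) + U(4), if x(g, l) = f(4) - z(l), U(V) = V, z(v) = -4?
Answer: -196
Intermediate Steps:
r(F) = F² + 2*F (r(F) = (F² + F) + F = (F + F²) + F = F² + 2*F)
x(g, l) = 8 (x(g, l) = 4 - 1*(-4) = 4 + 4 = 8)
-25*x(r(-2), -14) + U(4) = -25*8 + 4 = -200 + 4 = -196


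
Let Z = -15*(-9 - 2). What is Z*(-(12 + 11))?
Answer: -3795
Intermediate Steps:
Z = 165 (Z = -15*(-11) = 165)
Z*(-(12 + 11)) = 165*(-(12 + 11)) = 165*(-1*23) = 165*(-23) = -3795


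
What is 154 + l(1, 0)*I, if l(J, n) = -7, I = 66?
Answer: -308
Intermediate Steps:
154 + l(1, 0)*I = 154 - 7*66 = 154 - 462 = -308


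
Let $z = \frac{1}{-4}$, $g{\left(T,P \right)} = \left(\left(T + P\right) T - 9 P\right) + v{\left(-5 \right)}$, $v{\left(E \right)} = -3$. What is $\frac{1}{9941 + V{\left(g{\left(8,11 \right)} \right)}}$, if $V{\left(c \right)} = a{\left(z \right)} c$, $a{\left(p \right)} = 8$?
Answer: $\frac{1}{10341} \approx 9.6702 \cdot 10^{-5}$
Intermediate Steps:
$g{\left(T,P \right)} = -3 - 9 P + T \left(P + T\right)$ ($g{\left(T,P \right)} = \left(\left(T + P\right) T - 9 P\right) - 3 = \left(\left(P + T\right) T - 9 P\right) - 3 = \left(T \left(P + T\right) - 9 P\right) - 3 = \left(- 9 P + T \left(P + T\right)\right) - 3 = -3 - 9 P + T \left(P + T\right)$)
$z = - \frac{1}{4} \approx -0.25$
$V{\left(c \right)} = 8 c$
$\frac{1}{9941 + V{\left(g{\left(8,11 \right)} \right)}} = \frac{1}{9941 + 8 \left(-3 + 8^{2} - 99 + 11 \cdot 8\right)} = \frac{1}{9941 + 8 \left(-3 + 64 - 99 + 88\right)} = \frac{1}{9941 + 8 \cdot 50} = \frac{1}{9941 + 400} = \frac{1}{10341}$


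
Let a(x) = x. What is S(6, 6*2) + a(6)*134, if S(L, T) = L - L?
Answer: 804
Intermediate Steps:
S(L, T) = 0
S(6, 6*2) + a(6)*134 = 0 + 6*134 = 0 + 804 = 804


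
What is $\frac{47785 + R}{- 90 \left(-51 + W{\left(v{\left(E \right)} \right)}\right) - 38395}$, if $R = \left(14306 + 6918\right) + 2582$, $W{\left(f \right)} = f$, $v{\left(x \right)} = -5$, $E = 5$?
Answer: $- \frac{71591}{33355} \approx -2.1463$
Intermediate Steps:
$R = 23806$ ($R = 21224 + 2582 = 23806$)
$\frac{47785 + R}{- 90 \left(-51 + W{\left(v{\left(E \right)} \right)}\right) - 38395} = \frac{47785 + 23806}{- 90 \left(-51 - 5\right) - 38395} = \frac{71591}{\left(-90\right) \left(-56\right) - 38395} = \frac{71591}{5040 - 38395} = \frac{71591}{-33355} = 71591 \left(- \frac{1}{33355}\right) = - \frac{71591}{33355}$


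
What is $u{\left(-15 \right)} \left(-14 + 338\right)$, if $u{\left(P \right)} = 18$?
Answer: $5832$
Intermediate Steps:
$u{\left(-15 \right)} \left(-14 + 338\right) = 18 \left(-14 + 338\right) = 18 \cdot 324 = 5832$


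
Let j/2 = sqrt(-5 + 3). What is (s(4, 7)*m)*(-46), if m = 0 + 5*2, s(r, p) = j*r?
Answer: -3680*I*sqrt(2) ≈ -5204.3*I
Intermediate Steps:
j = 2*I*sqrt(2) (j = 2*sqrt(-5 + 3) = 2*sqrt(-2) = 2*(I*sqrt(2)) = 2*I*sqrt(2) ≈ 2.8284*I)
s(r, p) = 2*I*r*sqrt(2) (s(r, p) = (2*I*sqrt(2))*r = 2*I*r*sqrt(2))
m = 10 (m = 0 + 10 = 10)
(s(4, 7)*m)*(-46) = ((2*I*4*sqrt(2))*10)*(-46) = ((8*I*sqrt(2))*10)*(-46) = (80*I*sqrt(2))*(-46) = -3680*I*sqrt(2)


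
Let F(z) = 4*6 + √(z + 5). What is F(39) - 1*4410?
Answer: -4386 + 2*√11 ≈ -4379.4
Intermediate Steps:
F(z) = 24 + √(5 + z)
F(39) - 1*4410 = (24 + √(5 + 39)) - 1*4410 = (24 + √44) - 4410 = (24 + 2*√11) - 4410 = -4386 + 2*√11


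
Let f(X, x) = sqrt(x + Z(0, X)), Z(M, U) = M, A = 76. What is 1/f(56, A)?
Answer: sqrt(19)/38 ≈ 0.11471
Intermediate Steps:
f(X, x) = sqrt(x) (f(X, x) = sqrt(x + 0) = sqrt(x))
1/f(56, A) = 1/(sqrt(76)) = 1/(2*sqrt(19)) = sqrt(19)/38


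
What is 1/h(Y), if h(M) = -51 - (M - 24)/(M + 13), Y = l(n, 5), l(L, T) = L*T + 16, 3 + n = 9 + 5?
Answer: -84/4331 ≈ -0.019395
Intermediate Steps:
n = 11 (n = -3 + (9 + 5) = -3 + 14 = 11)
l(L, T) = 16 + L*T
Y = 71 (Y = 16 + 11*5 = 16 + 55 = 71)
h(M) = -51 - (-24 + M)/(13 + M)
1/h(Y) = 1/((-639 - 52*71)/(13 + 71)) = 1/((-639 - 3692)/84) = 1/((1/84)*(-4331)) = 1/(-4331/84) = -84/4331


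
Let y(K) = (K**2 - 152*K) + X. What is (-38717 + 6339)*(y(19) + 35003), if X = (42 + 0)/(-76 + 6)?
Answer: -5257442506/5 ≈ -1.0515e+9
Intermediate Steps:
X = -3/5 (X = 42/(-70) = 42*(-1/70) = -3/5 ≈ -0.60000)
y(K) = -3/5 + K**2 - 152*K (y(K) = (K**2 - 152*K) - 3/5 = -3/5 + K**2 - 152*K)
(-38717 + 6339)*(y(19) + 35003) = (-38717 + 6339)*((-3/5 + 19**2 - 152*19) + 35003) = -32378*((-3/5 + 361 - 2888) + 35003) = -32378*(-12638/5 + 35003) = -32378*162377/5 = -5257442506/5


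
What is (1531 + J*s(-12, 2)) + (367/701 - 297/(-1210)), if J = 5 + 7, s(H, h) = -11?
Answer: 107936187/77110 ≈ 1399.8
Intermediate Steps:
J = 12
(1531 + J*s(-12, 2)) + (367/701 - 297/(-1210)) = (1531 + 12*(-11)) + (367/701 - 297/(-1210)) = (1531 - 132) + (367*(1/701) - 297*(-1/1210)) = 1399 + (367/701 + 27/110) = 1399 + 59297/77110 = 107936187/77110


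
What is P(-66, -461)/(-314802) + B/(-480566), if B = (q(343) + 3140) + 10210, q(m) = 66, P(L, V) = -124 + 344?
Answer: -1082277038/37820784483 ≈ -0.028616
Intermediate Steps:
P(L, V) = 220
B = 13416 (B = (66 + 3140) + 10210 = 3206 + 10210 = 13416)
P(-66, -461)/(-314802) + B/(-480566) = 220/(-314802) + 13416/(-480566) = 220*(-1/314802) + 13416*(-1/480566) = -110/157401 - 6708/240283 = -1082277038/37820784483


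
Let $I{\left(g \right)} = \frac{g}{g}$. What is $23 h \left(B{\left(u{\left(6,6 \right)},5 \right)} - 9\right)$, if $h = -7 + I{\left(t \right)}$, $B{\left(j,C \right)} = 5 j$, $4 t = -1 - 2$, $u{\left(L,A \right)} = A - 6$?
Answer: $1242$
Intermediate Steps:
$u{\left(L,A \right)} = -6 + A$ ($u{\left(L,A \right)} = A - 6 = -6 + A$)
$t = - \frac{3}{4}$ ($t = \frac{-1 - 2}{4} = \frac{1}{4} \left(-3\right) = - \frac{3}{4} \approx -0.75$)
$I{\left(g \right)} = 1$
$h = -6$ ($h = -7 + 1 = -6$)
$23 h \left(B{\left(u{\left(6,6 \right)},5 \right)} - 9\right) = 23 \left(-6\right) \left(5 \left(-6 + 6\right) - 9\right) = - 138 \left(5 \cdot 0 - 9\right) = - 138 \left(0 - 9\right) = \left(-138\right) \left(-9\right) = 1242$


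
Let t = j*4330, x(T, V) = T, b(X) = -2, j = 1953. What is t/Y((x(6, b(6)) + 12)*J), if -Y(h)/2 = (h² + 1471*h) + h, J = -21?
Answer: 67115/6564 ≈ 10.225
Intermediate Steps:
t = 8456490 (t = 1953*4330 = 8456490)
Y(h) = -2944*h - 2*h² (Y(h) = -2*((h² + 1471*h) + h) = -2*(h² + 1472*h) = -2944*h - 2*h²)
t/Y((x(6, b(6)) + 12)*J) = 8456490/((-2*(6 + 12)*(-21)*(1472 + (6 + 12)*(-21)))) = 8456490/((-2*18*(-21)*(1472 + 18*(-21)))) = 8456490/((-2*(-378)*(1472 - 378))) = 8456490/((-2*(-378)*1094)) = 8456490/827064 = 8456490*(1/827064) = 67115/6564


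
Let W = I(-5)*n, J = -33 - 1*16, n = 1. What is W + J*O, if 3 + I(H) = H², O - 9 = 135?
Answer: -7034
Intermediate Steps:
O = 144 (O = 9 + 135 = 144)
J = -49 (J = -33 - 16 = -49)
I(H) = -3 + H²
W = 22 (W = (-3 + (-5)²)*1 = (-3 + 25)*1 = 22*1 = 22)
W + J*O = 22 - 49*144 = 22 - 7056 = -7034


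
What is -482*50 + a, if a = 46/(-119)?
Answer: -2867946/119 ≈ -24100.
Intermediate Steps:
a = -46/119 (a = 46*(-1/119) = -46/119 ≈ -0.38655)
-482*50 + a = -482*50 - 46/119 = -24100 - 46/119 = -2867946/119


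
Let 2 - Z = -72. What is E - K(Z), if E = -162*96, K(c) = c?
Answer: -15626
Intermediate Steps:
Z = 74 (Z = 2 - 1*(-72) = 2 + 72 = 74)
E = -15552
E - K(Z) = -15552 - 1*74 = -15552 - 74 = -15626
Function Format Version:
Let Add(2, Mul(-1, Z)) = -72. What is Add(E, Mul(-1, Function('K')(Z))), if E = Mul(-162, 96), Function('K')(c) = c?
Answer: -15626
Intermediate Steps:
Z = 74 (Z = Add(2, Mul(-1, -72)) = Add(2, 72) = 74)
E = -15552
Add(E, Mul(-1, Function('K')(Z))) = Add(-15552, Mul(-1, 74)) = Add(-15552, -74) = -15626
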